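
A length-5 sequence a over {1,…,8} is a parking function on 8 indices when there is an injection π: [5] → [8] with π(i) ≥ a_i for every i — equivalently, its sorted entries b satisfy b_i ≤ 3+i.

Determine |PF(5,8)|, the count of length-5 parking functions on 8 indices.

Count = (8+1−5)·(8+1)^{5−1} = 4×6561 = 26244 (Konheim–Weiss)
E.g. (6,2,5,4,5) → sorted (2,4,5,5,6): b_i ≤ 3+i ∀i, a PF.

26244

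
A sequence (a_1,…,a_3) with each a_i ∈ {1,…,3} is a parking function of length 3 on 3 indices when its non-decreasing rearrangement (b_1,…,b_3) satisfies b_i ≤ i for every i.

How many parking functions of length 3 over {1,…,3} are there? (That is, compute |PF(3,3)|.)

|PF(3,3)| = 1·4^2 = 1 · 16 = 16
Check (1,3,2) → sorted (1,2,3): b_i ≤ i ∀i, a PF.

16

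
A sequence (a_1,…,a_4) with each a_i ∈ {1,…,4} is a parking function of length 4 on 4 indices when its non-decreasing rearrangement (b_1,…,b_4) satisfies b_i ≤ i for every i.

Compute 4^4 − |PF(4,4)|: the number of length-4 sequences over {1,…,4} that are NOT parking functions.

|PF| = (5−4)·5^(4−1) = 1×125 = 125
Example (3,4,3,3) → sorted (3,3,3,4): b_1=3>1, not a PF.
Total 256; non-PF = 256−125 = 131

131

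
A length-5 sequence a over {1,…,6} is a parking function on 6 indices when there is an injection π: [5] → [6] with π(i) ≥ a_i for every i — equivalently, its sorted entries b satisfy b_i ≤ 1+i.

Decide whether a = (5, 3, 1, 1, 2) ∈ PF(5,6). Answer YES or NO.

YES

Sorted: b = (1, 1, 2, 3, 5).
  b_1=1 ≤ 2
  b_2=1 ≤ 3
  b_3=2 ≤ 4
  b_4=3 ≤ 5
  b_5=5 ≤ 6
All bounds hold ⇒ YES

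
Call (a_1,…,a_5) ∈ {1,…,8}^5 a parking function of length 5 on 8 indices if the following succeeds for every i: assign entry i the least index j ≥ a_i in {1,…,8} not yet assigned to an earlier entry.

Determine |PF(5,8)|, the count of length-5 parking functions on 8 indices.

26244

|PF(5,8)| = 4·9^4 = 4×6561 = 26244 (Pollak)
Example (4,2,6,2,7) → sorted (2,2,4,6,7): b_i ≤ 3+i ∀i, a PF.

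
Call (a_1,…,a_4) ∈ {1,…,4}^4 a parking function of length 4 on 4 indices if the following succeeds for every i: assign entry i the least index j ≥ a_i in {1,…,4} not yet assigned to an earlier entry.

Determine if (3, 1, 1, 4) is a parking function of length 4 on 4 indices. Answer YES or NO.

Sorted: b = (1, 1, 3, 4).
  b_1=1 ≤ 1
  b_2=1 ≤ 2
  b_3=3 ≤ 3
  b_4=4 ≤ 4
All bounds hold ⇒ YES

YES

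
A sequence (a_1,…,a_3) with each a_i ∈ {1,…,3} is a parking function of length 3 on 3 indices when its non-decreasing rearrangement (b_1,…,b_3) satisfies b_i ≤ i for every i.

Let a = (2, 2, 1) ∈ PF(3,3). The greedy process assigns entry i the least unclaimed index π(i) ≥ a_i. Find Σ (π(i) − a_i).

Σπ(i) = 1+…+3 = 6; Σa = 2+2+1 = 5; disp = 6−5 = 1.

1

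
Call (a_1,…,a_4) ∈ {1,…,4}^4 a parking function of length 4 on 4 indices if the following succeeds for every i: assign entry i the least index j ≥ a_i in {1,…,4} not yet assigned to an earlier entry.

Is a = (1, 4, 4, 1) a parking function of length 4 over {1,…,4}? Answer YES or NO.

NO

Order a: b = (1, 1, 4, 4).
  b_1=1 ≤ 1
  b_2=1 ≤ 2
  b_3=4 > 3
  fails at i=3 ⇒ NO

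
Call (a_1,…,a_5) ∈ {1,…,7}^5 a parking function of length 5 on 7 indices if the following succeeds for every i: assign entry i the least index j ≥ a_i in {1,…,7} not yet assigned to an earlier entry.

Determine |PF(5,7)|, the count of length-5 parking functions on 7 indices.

#PF = (8−5)·8^(5−1) = 3·4096 = 12288 (Konheim–Weiss)
Example (4,7,2,5,1) → sorted (1,2,4,5,7): b_i ≤ 2+i ∀i, a PF.

12288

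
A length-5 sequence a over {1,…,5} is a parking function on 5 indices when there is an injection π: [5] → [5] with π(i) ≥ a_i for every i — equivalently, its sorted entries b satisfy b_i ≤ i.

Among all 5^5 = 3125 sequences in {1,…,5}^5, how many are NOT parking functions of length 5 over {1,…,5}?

Count = (6−5)·6^(5−1) = 1·1296 = 1296 [KW]
E.g. (4,4,1,5,4) → sorted (1,4,4,4,5): b_2=4>2, not a PF.
5^5 − 1296 = 3125 − 1296 = 1829

1829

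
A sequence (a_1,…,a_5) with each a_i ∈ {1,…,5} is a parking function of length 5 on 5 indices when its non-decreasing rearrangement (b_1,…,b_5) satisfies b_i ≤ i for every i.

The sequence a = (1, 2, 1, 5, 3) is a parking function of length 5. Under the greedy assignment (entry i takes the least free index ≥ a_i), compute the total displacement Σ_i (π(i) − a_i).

Σπ(i) = 1+…+5 = 15; Σa = 1+2+1+5+3 = 12; disp = 15−12 = 3.

3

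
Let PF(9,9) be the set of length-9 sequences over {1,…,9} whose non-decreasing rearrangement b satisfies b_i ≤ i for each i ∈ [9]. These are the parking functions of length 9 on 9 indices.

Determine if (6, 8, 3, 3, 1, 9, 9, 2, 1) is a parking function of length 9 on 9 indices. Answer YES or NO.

Rearranged: b = (1, 1, 2, 3, 3, 6, 8, 9, 9).
  b_1=1 ≤ 1
  b_2=1 ≤ 2
  b_3=2 ≤ 3
  b_4=3 ≤ 4
  b_5=3 ≤ 5
  b_6=6 ≤ 6
  b_7=8 > 7
  fails at i=7 ⇒ NO

NO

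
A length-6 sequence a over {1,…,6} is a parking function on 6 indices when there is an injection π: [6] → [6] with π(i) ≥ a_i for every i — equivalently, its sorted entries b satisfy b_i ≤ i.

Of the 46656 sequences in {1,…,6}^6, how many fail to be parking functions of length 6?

|PF| = 1·7^5 = 1·16807 = 16807 (Konheim–Weiss)
One tuple (5,5,1,5,5,2) → sorted (1,2,5,5,5,5): b_3=5>3, not a PF.
So 46656 − 16807 = 29849 fail.

29849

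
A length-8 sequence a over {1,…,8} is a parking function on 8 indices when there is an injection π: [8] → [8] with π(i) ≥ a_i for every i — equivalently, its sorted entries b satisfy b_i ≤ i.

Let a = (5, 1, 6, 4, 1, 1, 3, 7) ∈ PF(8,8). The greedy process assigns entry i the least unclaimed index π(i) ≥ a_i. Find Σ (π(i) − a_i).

8

Σπ = 8·9/2 = 36 (π permutes [8]); Σa = 5+1+6+4+1+1+3+7 = 28; disp = 36−28 = 8.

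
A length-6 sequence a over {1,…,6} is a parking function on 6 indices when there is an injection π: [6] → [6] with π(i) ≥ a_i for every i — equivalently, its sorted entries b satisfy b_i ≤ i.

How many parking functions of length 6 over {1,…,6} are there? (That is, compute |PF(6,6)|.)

16807

Count = (7−6)·7^(6−1) = 1·16807 = 16807 [KW]
Check (1,5,2,2,4,4) → sorted (1,2,2,4,4,5): b_i ≤ i ∀i, a PF.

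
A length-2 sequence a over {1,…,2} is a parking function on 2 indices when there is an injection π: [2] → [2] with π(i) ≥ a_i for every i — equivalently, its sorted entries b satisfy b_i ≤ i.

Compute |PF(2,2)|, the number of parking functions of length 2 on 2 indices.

3

Count = (3−2)·3^(2−1) = 1×3 = 3 [KW]
Example (2,1) → sorted (1,2): b_i ≤ i ∀i, a PF.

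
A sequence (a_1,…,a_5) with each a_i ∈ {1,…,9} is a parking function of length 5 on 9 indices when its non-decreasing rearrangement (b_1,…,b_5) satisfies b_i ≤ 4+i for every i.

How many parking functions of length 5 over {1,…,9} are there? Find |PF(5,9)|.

50000

#PF = (10−5)·10^(5−1) = 5×10000 = 50000 (Konheim–Weiss)
One tuple (8,8,5,3,6) → sorted (3,5,6,8,8): b_i ≤ 4+i ∀i, a PF.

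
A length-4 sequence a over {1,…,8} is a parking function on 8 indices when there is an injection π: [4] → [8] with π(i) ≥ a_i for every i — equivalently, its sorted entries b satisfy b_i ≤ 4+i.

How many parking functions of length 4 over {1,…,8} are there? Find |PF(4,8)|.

3645

|PF| = (8−4+1)·(8+1)^(4−1) = 5×729 = 3645
Example (3,5,1,1) → sorted (1,1,3,5): b_i ≤ 4+i ∀i, a PF.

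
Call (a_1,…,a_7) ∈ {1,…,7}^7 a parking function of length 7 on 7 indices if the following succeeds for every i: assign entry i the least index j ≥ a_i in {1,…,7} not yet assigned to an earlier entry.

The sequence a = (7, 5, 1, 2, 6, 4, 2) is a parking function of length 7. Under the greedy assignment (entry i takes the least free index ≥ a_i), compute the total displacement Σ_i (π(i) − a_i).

Σπ = 7·8/2 = 28 (π permutes [7]); Σa = 7+5+1+2+6+4+2 = 27; disp = 28−27 = 1.

1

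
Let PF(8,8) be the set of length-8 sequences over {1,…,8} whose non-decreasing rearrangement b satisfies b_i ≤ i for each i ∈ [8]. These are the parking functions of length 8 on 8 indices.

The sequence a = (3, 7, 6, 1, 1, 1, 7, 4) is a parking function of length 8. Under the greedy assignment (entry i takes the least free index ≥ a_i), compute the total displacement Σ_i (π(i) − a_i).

6

Σπ(i) = 1+…+8 = 36; Σa = 3+7+6+1+1+1+7+4 = 30; disp = 36−30 = 6.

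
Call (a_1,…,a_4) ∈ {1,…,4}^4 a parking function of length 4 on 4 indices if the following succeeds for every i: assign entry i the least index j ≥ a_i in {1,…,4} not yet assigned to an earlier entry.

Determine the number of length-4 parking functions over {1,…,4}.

|PF(4,4)| = (5−4)·5^(4−1) = 1·125 = 125 (Pollak)
E.g. (1,1,3,4) → sorted (1,1,3,4): b_i ≤ i ∀i, a PF.

125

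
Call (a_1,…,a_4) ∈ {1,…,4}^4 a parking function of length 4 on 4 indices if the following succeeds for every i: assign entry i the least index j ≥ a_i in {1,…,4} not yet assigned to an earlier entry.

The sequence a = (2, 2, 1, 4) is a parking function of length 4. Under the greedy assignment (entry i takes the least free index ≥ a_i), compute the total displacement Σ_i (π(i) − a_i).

1

Σπ = 10 ({1..4} each once); Σa = 2+2+1+4 = 9; disp = 10−9 = 1.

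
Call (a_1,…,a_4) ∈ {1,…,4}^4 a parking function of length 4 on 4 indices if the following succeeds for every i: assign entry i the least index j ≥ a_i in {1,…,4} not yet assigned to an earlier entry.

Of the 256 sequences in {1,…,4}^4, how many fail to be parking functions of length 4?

131

Count = 1·5^3 = 1·125 = 125
Example (3,4,3,4) → sorted (3,3,4,4): b_1=3>1, not a PF.
So 256 − 125 = 131 fail.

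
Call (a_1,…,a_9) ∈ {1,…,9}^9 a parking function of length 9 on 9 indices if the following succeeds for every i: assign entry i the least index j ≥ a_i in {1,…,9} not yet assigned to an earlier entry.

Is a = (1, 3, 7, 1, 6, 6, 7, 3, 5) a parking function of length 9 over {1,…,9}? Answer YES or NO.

Rearranged: b = (1, 1, 3, 3, 5, 6, 6, 7, 7).
  b_1=1 ≤ 1
  b_2=1 ≤ 2
  b_3=3 ≤ 3
  b_4=3 ≤ 4
  b_5=5 ≤ 5
  b_6=6 ≤ 6
  b_7=6 ≤ 7
  b_8=7 ≤ 8
  b_9=7 ≤ 9
All bounds hold ⇒ YES

YES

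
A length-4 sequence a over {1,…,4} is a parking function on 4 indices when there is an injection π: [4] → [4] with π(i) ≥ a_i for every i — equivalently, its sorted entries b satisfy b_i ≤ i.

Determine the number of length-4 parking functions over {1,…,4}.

|PF| = (4−4+1)·(4+1)^(4−1) = 1 · 125 = 125
E.g. (3,1,2,3) → sorted (1,2,3,3): b_i ≤ i ∀i, a PF.

125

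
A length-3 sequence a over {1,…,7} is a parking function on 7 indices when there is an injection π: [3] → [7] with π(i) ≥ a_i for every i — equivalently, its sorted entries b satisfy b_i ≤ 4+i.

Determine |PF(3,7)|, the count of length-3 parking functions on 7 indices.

320

|PF(3,7)| = 5·8^2 = 5 · 64 = 320 [KW]
E.g. (3,6,1) → sorted (1,3,6): b_i ≤ 4+i ∀i, a PF.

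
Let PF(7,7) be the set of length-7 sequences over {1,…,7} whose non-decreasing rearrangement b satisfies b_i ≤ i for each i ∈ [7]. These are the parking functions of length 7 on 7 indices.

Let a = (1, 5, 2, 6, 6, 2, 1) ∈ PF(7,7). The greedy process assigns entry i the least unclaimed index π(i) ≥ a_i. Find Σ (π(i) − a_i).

5

Σπ = 28 ({1..7} each once); Σa = 1+5+2+6+6+2+1 = 23; disp = 28−23 = 5.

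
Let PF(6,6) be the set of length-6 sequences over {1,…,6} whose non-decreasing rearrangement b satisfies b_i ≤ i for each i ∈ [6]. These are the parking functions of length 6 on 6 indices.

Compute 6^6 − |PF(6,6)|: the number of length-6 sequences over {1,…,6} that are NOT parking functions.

29849

|PF(6,6)| = (6+1−6)·(6+1)^{6−1} = 1·16807 = 16807 [KW]
One tuple (4,5,2,3,5,4) → sorted (2,3,4,4,5,5): b_1=2>1, not a PF.
6^6 − 16807 = 46656 − 16807 = 29849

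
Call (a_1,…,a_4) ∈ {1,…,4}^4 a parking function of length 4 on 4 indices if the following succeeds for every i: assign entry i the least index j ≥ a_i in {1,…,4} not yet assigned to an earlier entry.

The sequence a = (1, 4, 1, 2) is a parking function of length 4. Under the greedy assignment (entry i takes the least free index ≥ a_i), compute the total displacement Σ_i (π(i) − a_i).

2

Σπ = 10 ({1..4} each once); Σa = 1+4+1+2 = 8; disp = 10−8 = 2.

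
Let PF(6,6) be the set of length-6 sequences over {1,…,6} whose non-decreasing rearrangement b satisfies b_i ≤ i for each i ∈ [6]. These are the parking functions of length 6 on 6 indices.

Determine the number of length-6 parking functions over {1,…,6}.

16807

#PF = (6−6+1)·(6+1)^(6−1) = 1·16807 = 16807 (Pollak)
E.g. (2,2,2,4,1,2) → sorted (1,2,2,2,2,4): b_i ≤ i ∀i, a PF.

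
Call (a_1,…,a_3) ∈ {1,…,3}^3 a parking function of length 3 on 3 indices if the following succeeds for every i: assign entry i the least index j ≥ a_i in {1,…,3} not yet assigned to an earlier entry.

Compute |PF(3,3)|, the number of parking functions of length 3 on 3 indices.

|PF(3,3)| = (4−3)·4^(3−1) = 1×16 = 16
Check (1,2,1) → sorted (1,1,2): b_i ≤ i ∀i, a PF.

16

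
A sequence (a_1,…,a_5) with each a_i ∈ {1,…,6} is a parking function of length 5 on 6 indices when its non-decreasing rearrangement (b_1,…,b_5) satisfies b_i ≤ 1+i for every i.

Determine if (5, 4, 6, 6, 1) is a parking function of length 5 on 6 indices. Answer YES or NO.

Order a: b = (1, 4, 5, 6, 6).
  b_1=1 ≤ 2
  b_2=4 > 3
  fails at i=2 ⇒ NO

NO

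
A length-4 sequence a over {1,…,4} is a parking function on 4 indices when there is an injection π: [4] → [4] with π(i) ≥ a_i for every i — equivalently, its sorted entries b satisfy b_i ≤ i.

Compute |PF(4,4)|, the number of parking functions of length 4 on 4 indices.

#PF = 1·5^3 = 1 · 125 = 125 (Konheim–Weiss)
Check (1,3,3,1) → sorted (1,1,3,3): b_i ≤ i ∀i, a PF.

125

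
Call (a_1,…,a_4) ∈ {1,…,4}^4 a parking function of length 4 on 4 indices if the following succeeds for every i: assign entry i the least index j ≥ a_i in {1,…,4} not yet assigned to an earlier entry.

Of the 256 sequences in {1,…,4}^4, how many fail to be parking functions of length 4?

131

#PF = (5−4)·5^(4−1) = 1·125 = 125
Example (4,2,4,4) → sorted (2,4,4,4): b_1=2>1, not a PF.
So 256 − 125 = 131 fail.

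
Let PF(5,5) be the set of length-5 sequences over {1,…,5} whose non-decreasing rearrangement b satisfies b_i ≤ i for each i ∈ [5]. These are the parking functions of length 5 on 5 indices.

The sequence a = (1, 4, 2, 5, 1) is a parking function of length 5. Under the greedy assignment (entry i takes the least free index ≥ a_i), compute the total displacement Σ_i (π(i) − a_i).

Σπ = 15 ({1..5} each once); Σa = 1+4+2+5+1 = 13; disp = 15−13 = 2.

2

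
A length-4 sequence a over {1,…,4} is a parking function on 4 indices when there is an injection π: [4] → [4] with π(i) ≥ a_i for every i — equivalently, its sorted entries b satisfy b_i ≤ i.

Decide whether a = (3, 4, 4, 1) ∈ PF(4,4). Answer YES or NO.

Sorted: b = (1, 3, 4, 4).
  b_1=1 ≤ 1
  b_2=3 > 2
  fails at i=2 ⇒ NO

NO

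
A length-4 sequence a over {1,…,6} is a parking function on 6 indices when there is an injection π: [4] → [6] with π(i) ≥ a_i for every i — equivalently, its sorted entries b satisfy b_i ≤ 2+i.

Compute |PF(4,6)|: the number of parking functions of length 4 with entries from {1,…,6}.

|PF| = (6−4+1)·(6+1)^(4−1) = 3×343 = 1029 [KW]
One tuple (1,4,3,5) → sorted (1,3,4,5): b_i ≤ 2+i ∀i, a PF.

1029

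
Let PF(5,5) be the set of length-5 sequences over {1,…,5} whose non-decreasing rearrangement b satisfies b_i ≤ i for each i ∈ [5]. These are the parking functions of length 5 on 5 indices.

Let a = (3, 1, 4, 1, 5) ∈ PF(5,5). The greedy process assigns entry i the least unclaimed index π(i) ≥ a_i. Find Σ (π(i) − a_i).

1

Σπ = 5·6/2 = 15 (π permutes [5]); Σa = 3+1+4+1+5 = 14; disp = 15−14 = 1.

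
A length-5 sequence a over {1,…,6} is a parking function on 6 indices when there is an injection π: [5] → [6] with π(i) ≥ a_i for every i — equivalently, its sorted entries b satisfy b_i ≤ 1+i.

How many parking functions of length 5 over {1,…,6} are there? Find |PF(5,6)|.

Count = 2·7^4 = 2·2401 = 4802
Check (4,3,5,5,2) → sorted (2,3,4,5,5): b_i ≤ 1+i ∀i, a PF.

4802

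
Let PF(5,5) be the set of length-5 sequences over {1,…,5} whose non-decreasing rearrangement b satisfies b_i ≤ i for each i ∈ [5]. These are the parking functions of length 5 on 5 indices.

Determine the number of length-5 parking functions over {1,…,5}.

#PF = (5+1−5)·(5+1)^{5−1} = 1×1296 = 1296 (Pollak)
Example (1,3,3,1,1) → sorted (1,1,1,3,3): b_i ≤ i ∀i, a PF.

1296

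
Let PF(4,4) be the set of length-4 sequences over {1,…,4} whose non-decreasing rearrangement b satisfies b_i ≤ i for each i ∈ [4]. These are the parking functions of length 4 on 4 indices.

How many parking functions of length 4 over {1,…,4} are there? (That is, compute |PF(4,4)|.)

125

|PF(4,4)| = 1·5^3 = 1×125 = 125 (Pollak)
One tuple (2,1,2,4) → sorted (1,2,2,4): b_i ≤ i ∀i, a PF.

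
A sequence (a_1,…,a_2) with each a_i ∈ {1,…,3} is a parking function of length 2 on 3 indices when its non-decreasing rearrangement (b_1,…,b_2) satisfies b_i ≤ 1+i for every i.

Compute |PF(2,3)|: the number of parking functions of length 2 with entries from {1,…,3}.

|PF| = (3−2+1)·(3+1)^(2−1) = 2·4 = 8 [KW]
Example (1,2) → sorted (1,2): b_i ≤ 1+i ∀i, a PF.

8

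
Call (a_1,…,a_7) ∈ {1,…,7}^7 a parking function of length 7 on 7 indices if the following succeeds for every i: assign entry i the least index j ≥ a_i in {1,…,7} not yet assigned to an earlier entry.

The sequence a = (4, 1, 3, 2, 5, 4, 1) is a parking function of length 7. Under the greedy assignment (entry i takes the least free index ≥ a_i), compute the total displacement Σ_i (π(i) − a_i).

8

Σπ(i) = 1+…+7 = 28; Σa = 4+1+3+2+5+4+1 = 20; disp = 28−20 = 8.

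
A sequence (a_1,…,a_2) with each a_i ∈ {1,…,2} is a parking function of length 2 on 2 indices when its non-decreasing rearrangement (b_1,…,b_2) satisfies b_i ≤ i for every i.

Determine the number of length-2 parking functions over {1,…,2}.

3

|PF| = (2+1−2)·(2+1)^{2−1} = 1·3 = 3
Example (1,2) → sorted (1,2): b_i ≤ i ∀i, a PF.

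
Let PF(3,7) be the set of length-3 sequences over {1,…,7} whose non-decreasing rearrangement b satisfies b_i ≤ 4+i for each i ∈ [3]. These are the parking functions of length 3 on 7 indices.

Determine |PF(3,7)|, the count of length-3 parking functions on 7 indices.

320

|PF(3,7)| = 5·8^2 = 5×64 = 320
Example (1,6,1) → sorted (1,1,6): b_i ≤ 4+i ∀i, a PF.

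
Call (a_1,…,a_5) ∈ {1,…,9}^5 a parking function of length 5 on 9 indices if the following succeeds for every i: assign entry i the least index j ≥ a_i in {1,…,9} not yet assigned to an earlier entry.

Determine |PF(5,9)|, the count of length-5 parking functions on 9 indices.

50000

#PF = (10−5)·10^(5−1) = 5·10000 = 50000 (Pollak)
Example (5,5,9,3,8) → sorted (3,5,5,8,9): b_i ≤ 4+i ∀i, a PF.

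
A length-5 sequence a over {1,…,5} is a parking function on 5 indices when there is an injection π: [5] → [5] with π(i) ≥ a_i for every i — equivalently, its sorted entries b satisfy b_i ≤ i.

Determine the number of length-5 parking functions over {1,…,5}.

1296

#PF = (5−5+1)·(5+1)^(5−1) = 1·1296 = 1296 (Konheim–Weiss)
Check (1,2,2,5,2) → sorted (1,2,2,2,5): b_i ≤ i ∀i, a PF.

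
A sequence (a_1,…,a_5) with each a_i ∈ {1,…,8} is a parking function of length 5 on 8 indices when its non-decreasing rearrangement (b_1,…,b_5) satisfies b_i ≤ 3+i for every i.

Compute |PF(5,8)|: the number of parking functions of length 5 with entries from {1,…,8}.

26244

|PF| = (8−5+1)·(8+1)^(5−1) = 4·6561 = 26244 (Konheim–Weiss)
One tuple (4,8,3,3,6) → sorted (3,3,4,6,8): b_i ≤ 3+i ∀i, a PF.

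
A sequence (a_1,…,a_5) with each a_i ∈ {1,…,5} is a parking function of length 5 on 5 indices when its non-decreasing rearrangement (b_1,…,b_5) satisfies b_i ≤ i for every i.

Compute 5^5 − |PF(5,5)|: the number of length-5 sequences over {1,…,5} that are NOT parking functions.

1829

#PF = (5+1−5)·(5+1)^{5−1} = 1 · 1296 = 1296 [KW]
Example (3,4,4,2,4) → sorted (2,3,4,4,4): b_1=2>1, not a PF.
Total 3125; non-PF = 3125−1296 = 1829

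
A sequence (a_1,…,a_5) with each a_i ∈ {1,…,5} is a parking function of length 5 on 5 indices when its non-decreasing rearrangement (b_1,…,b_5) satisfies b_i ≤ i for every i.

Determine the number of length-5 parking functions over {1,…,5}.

1296

#PF = (5−5+1)·(5+1)^(5−1) = 1×1296 = 1296 (Konheim–Weiss)
E.g. (1,5,4,1,3) → sorted (1,1,3,4,5): b_i ≤ i ∀i, a PF.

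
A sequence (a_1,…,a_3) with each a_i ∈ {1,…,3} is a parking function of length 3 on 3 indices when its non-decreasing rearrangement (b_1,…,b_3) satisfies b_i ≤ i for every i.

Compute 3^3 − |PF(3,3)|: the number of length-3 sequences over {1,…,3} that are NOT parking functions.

11

#PF = (3−3+1)·(3+1)^(3−1) = 1 · 16 = 16
E.g. (3,3,3) → sorted (3,3,3): b_1=3>1, not a PF.
3^3 − 16 = 27 − 16 = 11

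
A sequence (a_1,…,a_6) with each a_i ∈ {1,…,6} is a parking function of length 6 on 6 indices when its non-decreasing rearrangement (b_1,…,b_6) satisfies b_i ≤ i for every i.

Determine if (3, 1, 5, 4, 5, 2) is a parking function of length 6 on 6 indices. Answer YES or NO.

Order a: b = (1, 2, 3, 4, 5, 5).
  b_1=1 ≤ 1
  b_2=2 ≤ 2
  b_3=3 ≤ 3
  b_4=4 ≤ 4
  b_5=5 ≤ 5
  b_6=5 ≤ 6
All bounds hold ⇒ YES

YES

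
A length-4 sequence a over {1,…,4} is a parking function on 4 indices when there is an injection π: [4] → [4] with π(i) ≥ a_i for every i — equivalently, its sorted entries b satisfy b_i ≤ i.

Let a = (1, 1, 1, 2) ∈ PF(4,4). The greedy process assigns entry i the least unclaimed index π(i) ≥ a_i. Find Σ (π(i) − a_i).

5

Σπ = 4·5/2 = 10 (π permutes [4]); Σa = 1+1+1+2 = 5; disp = 10−5 = 5.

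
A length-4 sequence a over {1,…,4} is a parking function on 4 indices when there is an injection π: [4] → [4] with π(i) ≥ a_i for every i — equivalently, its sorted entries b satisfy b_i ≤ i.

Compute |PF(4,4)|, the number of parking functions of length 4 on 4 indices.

125

#PF = (5−4)·5^(4−1) = 1·125 = 125 [KW]
E.g. (1,3,4,1) → sorted (1,1,3,4): b_i ≤ i ∀i, a PF.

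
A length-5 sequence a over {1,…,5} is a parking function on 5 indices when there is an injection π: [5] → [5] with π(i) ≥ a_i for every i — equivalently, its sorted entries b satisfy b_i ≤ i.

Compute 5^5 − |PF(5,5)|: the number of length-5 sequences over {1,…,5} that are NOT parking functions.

|PF| = (6−5)·6^(5−1) = 1×1296 = 1296 [KW]
Check (5,1,5,3,5) → sorted (1,3,5,5,5): b_2=3>2, not a PF.
So 3125 − 1296 = 1829 fail.

1829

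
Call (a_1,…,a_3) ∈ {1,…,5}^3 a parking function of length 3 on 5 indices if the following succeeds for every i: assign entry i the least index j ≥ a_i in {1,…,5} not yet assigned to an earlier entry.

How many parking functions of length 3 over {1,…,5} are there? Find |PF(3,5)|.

#PF = (6−3)·6^(3−1) = 3×36 = 108 (Konheim–Weiss)
One tuple (3,2,2) → sorted (2,2,3): b_i ≤ 2+i ∀i, a PF.

108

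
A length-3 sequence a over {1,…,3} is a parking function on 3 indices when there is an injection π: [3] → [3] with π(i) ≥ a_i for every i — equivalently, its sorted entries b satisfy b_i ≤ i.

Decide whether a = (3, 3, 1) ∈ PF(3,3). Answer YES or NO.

Sorted: b = (1, 3, 3).
  b_1=1 ≤ 1
  b_2=3 > 2
  fails at i=2 ⇒ NO

NO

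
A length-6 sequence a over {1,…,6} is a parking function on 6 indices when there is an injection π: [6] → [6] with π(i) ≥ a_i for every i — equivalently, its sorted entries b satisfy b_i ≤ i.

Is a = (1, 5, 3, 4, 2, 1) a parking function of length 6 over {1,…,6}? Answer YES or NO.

Order a: b = (1, 1, 2, 3, 4, 5).
  b_1=1 ≤ 1
  b_2=1 ≤ 2
  b_3=2 ≤ 3
  b_4=3 ≤ 4
  b_5=4 ≤ 5
  b_6=5 ≤ 6
All bounds hold ⇒ YES

YES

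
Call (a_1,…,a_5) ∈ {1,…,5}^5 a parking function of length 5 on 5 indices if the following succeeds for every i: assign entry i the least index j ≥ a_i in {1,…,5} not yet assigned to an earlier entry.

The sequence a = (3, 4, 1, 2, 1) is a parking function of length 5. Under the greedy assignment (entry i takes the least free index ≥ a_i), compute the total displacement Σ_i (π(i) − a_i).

4

Σπ(i) = 1+…+5 = 15; Σa = 3+4+1+2+1 = 11; disp = 15−11 = 4.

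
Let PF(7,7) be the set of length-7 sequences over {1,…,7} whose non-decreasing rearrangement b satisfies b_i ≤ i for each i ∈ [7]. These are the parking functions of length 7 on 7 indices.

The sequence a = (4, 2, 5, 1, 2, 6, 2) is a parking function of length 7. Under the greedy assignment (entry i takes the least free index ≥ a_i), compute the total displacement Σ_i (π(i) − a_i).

Σπ = 28 ({1..7} each once); Σa = 4+2+5+1+2+6+2 = 22; disp = 28−22 = 6.

6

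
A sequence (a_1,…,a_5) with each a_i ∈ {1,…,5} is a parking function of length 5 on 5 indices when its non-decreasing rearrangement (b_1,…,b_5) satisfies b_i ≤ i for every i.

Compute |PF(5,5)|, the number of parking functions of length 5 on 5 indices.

#PF = (5+1−5)·(5+1)^{5−1} = 1 · 1296 = 1296
E.g. (5,1,2,4,1) → sorted (1,1,2,4,5): b_i ≤ i ∀i, a PF.

1296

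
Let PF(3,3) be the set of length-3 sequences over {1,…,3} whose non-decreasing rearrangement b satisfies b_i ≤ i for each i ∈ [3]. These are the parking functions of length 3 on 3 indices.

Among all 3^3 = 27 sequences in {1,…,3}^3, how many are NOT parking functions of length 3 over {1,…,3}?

Count = (3−3+1)·(3+1)^(3−1) = 1×16 = 16
E.g. (3,3,2) → sorted (2,3,3): b_1=2>1, not a PF.
3^3 − 16 = 27 − 16 = 11

11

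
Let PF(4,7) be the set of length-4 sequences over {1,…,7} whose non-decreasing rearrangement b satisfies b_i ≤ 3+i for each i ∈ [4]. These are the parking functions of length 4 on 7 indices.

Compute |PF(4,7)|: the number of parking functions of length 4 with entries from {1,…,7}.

2048

Count = 4·8^3 = 4·512 = 2048
One tuple (2,4,1,4) → sorted (1,2,4,4): b_i ≤ 3+i ∀i, a PF.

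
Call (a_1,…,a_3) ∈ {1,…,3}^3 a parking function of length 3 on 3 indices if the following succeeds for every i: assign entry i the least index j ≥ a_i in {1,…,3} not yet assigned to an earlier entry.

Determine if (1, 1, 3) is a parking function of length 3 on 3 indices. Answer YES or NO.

Sorted: b = (1, 1, 3).
  b_1=1 ≤ 1
  b_2=1 ≤ 2
  b_3=3 ≤ 3
All bounds hold ⇒ YES

YES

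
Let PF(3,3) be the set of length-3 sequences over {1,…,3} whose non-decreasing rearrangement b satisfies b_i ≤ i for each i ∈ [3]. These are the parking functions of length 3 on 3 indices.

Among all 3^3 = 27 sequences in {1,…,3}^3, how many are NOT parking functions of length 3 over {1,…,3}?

11

|PF| = (3+1−3)·(3+1)^{3−1} = 1×16 = 16 (Pollak)
Example (3,2,2) → sorted (2,2,3): b_1=2>1, not a PF.
Total 27; non-PF = 27−16 = 11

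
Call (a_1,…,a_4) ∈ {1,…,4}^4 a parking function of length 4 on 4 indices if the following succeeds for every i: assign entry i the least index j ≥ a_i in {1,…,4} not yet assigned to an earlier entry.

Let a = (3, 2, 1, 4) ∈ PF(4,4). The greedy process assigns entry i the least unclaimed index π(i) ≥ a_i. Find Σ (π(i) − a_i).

0

Σπ = 4·5/2 = 10 (π permutes [4]); Σa = 3+2+1+4 = 10; disp = 10−10 = 0.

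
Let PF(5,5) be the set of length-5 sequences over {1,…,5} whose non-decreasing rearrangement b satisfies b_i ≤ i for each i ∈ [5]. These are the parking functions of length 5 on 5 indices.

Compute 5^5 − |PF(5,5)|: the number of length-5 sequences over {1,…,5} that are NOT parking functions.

#PF = (5−5+1)·(5+1)^(5−1) = 1·1296 = 1296 (Pollak)
Check (4,3,2,4,3) → sorted (2,3,3,4,4): b_1=2>1, not a PF.
5^5 − 1296 = 3125 − 1296 = 1829

1829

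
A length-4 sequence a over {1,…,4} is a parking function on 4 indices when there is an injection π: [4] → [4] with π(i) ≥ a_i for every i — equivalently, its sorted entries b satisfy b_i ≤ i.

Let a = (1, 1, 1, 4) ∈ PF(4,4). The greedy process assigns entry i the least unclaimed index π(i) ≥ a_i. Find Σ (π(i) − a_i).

Σπ(i) = 1+…+4 = 10; Σa = 1+1+1+4 = 7; disp = 10−7 = 3.

3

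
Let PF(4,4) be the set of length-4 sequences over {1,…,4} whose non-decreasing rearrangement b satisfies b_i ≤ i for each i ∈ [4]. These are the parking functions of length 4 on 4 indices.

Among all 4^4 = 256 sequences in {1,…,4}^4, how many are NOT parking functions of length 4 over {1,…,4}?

131

|PF(4,4)| = (4−4+1)·(4+1)^(4−1) = 1 · 125 = 125
Example (4,3,3,3) → sorted (3,3,3,4): b_1=3>1, not a PF.
Total 256; non-PF = 256−125 = 131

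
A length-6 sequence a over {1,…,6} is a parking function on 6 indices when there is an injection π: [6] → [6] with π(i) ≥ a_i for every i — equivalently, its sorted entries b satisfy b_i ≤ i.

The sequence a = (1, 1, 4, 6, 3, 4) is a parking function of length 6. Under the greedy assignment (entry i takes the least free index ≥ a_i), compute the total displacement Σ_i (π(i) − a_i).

Σπ = 21 ({1..6} each once); Σa = 1+1+4+6+3+4 = 19; disp = 21−19 = 2.

2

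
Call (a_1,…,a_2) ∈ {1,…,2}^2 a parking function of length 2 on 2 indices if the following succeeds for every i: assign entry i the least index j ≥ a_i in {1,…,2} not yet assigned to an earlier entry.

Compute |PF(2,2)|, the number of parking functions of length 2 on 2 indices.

3

#PF = (2−2+1)·(2+1)^(2−1) = 1 · 3 = 3
Check (1,1) → sorted (1,1): b_i ≤ i ∀i, a PF.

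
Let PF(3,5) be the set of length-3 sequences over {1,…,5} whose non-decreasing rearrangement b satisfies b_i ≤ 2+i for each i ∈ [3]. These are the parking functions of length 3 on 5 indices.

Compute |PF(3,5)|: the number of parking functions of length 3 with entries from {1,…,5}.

108

Count = (5+1−3)·(5+1)^{3−1} = 3×36 = 108 [KW]
One tuple (1,4,4) → sorted (1,4,4): b_i ≤ 2+i ∀i, a PF.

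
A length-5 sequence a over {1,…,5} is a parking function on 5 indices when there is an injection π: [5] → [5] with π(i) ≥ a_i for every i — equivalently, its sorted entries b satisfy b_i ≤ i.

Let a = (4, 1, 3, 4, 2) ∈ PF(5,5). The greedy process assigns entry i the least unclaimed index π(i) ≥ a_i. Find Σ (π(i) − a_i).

1

Σπ(i) = 1+…+5 = 15; Σa = 4+1+3+4+2 = 14; disp = 15−14 = 1.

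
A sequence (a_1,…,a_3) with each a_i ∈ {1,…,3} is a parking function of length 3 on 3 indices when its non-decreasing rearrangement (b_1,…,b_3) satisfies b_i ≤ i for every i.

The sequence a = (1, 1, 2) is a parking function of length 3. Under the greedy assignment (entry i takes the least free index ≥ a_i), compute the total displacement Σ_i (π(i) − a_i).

2

Σπ = 3·4/2 = 6 (π permutes [3]); Σa = 1+1+2 = 4; disp = 6−4 = 2.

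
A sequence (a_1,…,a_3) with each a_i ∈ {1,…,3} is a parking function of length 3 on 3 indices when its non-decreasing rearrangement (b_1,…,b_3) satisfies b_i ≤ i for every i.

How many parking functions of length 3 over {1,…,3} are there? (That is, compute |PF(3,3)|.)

16

#PF = 1·4^2 = 1·16 = 16 (Pollak)
Check (1,3,1) → sorted (1,1,3): b_i ≤ i ∀i, a PF.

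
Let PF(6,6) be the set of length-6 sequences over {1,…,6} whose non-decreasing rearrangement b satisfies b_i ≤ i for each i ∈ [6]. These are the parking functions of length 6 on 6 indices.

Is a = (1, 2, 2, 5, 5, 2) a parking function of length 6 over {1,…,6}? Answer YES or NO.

Order a: b = (1, 2, 2, 2, 5, 5).
  b_1=1 ≤ 1
  b_2=2 ≤ 2
  b_3=2 ≤ 3
  b_4=2 ≤ 4
  b_5=5 ≤ 5
  b_6=5 ≤ 6
All bounds hold ⇒ YES

YES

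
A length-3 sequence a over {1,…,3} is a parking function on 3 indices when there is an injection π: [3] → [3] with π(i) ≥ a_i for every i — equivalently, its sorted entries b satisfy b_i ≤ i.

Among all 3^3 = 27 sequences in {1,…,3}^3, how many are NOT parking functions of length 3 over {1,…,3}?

|PF| = (3+1−3)·(3+1)^{3−1} = 1×16 = 16 (Konheim–Weiss)
Check (3,2,2) → sorted (2,2,3): b_1=2>1, not a PF.
So 27 − 16 = 11 fail.

11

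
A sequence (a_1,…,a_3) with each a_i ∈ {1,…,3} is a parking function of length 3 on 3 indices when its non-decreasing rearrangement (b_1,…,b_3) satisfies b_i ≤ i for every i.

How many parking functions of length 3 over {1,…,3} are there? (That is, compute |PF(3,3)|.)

16

#PF = (3−3+1)·(3+1)^(3−1) = 1·16 = 16 (Pollak)
E.g. (2,2,1) → sorted (1,2,2): b_i ≤ i ∀i, a PF.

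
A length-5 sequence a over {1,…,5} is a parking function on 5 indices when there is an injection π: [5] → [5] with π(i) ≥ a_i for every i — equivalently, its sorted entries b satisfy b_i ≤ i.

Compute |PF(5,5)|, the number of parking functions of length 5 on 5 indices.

Count = (5+1−5)·(5+1)^{5−1} = 1 · 1296 = 1296
Check (1,3,1,2,2) → sorted (1,1,2,2,3): b_i ≤ i ∀i, a PF.

1296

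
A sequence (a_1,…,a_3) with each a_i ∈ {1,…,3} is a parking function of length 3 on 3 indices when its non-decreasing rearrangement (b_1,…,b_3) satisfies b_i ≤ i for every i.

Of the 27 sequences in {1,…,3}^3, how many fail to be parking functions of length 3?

Count = (3−3+1)·(3+1)^(3−1) = 1×16 = 16 [KW]
Check (3,3,3) → sorted (3,3,3): b_1=3>1, not a PF.
3^3 − 16 = 27 − 16 = 11

11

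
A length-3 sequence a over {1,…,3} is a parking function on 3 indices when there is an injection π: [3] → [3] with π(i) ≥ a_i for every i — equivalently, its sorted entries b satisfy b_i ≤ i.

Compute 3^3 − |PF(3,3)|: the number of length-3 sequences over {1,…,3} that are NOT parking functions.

11

|PF| = 1·4^2 = 1·16 = 16
Check (3,3,3) → sorted (3,3,3): b_1=3>1, not a PF.
So 27 − 16 = 11 fail.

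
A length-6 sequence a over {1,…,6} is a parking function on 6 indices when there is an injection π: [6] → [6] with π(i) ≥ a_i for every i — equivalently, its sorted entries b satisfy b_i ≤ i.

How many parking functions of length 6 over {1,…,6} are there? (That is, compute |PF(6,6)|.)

Count = (6−6+1)·(6+1)^(6−1) = 1×16807 = 16807
E.g. (1,3,2,4,6,4) → sorted (1,2,3,4,4,6): b_i ≤ i ∀i, a PF.

16807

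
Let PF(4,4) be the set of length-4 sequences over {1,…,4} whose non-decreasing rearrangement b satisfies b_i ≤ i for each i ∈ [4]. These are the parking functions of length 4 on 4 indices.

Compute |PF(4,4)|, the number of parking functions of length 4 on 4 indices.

|PF| = (4−4+1)·(4+1)^(4−1) = 1·125 = 125 [KW]
One tuple (4,1,2,3) → sorted (1,2,3,4): b_i ≤ i ∀i, a PF.

125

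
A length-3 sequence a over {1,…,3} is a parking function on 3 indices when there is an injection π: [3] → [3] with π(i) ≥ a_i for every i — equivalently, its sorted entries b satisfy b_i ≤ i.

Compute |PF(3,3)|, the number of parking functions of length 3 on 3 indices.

Count = (4−3)·4^(3−1) = 1 · 16 = 16 (Konheim–Weiss)
Check (1,2,1) → sorted (1,1,2): b_i ≤ i ∀i, a PF.

16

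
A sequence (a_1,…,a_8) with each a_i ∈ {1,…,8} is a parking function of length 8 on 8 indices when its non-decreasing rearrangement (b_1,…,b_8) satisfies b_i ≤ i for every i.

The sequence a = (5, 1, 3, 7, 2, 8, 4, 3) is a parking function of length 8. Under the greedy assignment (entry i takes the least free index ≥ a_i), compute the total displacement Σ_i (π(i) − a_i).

Σπ(i) = 1+…+8 = 36; Σa = 5+1+3+7+2+8+4+3 = 33; disp = 36−33 = 3.

3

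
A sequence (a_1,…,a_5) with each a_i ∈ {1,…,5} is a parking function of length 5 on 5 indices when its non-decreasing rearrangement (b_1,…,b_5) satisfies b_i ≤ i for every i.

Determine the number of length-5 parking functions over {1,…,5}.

1296

|PF(5,5)| = (6−5)·6^(5−1) = 1 · 1296 = 1296 (Pollak)
E.g. (2,1,1,2,3) → sorted (1,1,2,2,3): b_i ≤ i ∀i, a PF.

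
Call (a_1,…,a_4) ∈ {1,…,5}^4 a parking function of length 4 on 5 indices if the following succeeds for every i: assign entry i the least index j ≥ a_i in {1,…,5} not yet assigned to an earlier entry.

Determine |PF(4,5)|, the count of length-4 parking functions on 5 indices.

432

|PF| = (5−4+1)·(5+1)^(4−1) = 2 · 216 = 432 (Konheim–Weiss)
Example (5,2,1,4) → sorted (1,2,4,5): b_i ≤ 1+i ∀i, a PF.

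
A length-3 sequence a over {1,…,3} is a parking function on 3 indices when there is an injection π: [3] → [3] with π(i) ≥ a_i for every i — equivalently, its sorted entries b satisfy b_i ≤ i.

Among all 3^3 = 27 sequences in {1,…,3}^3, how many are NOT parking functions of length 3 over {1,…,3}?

Count = (3−3+1)·(3+1)^(3−1) = 1 · 16 = 16 (Pollak)
Check (2,3,3) → sorted (2,3,3): b_1=2>1, not a PF.
3^3 − 16 = 27 − 16 = 11

11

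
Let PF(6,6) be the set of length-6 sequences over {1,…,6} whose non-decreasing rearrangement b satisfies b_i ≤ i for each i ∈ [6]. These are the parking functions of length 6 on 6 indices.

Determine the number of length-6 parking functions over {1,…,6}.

16807

#PF = (6+1−6)·(6+1)^{6−1} = 1 · 16807 = 16807
E.g. (1,3,6,2,3,4) → sorted (1,2,3,3,4,6): b_i ≤ i ∀i, a PF.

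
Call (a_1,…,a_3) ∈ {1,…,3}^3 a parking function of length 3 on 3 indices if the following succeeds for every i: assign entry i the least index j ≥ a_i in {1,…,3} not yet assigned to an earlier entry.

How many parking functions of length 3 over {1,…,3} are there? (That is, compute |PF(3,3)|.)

Count = (4−3)·4^(3−1) = 1×16 = 16 [KW]
One tuple (3,2,1) → sorted (1,2,3): b_i ≤ i ∀i, a PF.

16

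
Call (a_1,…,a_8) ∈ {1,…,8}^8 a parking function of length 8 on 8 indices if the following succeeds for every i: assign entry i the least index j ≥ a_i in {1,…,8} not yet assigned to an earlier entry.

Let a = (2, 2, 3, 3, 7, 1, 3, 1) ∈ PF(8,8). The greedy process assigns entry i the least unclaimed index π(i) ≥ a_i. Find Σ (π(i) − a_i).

Σπ = 8·9/2 = 36 (π permutes [8]); Σa = 2+2+3+3+7+1+3+1 = 22; disp = 36−22 = 14.

14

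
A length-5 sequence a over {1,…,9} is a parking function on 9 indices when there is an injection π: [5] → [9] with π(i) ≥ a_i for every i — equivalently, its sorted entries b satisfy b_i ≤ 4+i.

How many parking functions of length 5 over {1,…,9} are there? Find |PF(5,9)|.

50000

|PF| = (9−5+1)·(9+1)^(5−1) = 5·10000 = 50000 (Konheim–Weiss)
One tuple (6,8,2,1,3) → sorted (1,2,3,6,8): b_i ≤ 4+i ∀i, a PF.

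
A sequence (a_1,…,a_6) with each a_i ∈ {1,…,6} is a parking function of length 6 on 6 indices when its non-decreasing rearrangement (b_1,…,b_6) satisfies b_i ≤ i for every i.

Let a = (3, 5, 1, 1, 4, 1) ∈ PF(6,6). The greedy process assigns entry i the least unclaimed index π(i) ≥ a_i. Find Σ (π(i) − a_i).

6

Σπ(i) = 1+…+6 = 21; Σa = 3+5+1+1+4+1 = 15; disp = 21−15 = 6.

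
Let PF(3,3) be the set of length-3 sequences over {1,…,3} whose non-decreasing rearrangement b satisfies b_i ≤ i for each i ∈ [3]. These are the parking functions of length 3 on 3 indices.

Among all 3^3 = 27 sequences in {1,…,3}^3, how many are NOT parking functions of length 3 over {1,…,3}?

Count = 1·4^2 = 1·16 = 16
E.g. (3,2,2) → sorted (2,2,3): b_1=2>1, not a PF.
Total 27; non-PF = 27−16 = 11

11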